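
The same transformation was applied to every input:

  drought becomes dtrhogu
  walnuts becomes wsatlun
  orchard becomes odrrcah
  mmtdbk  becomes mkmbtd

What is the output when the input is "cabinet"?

What's happening: take characters alternately from the front and the back (1st, last, 2nd, 2nd-last, ...).
For "cabinet" the result is "ctaebni".

ctaebni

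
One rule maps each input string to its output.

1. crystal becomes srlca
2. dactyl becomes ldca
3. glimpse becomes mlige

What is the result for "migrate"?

What's happening: sort the characters into reverse alphabetical order, then delete the first 2 characters.
On "migrate": the first step gives "trmigea", and the second then gives "migea".

migea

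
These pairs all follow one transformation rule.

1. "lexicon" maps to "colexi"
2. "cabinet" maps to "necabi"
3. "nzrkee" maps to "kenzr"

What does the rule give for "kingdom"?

doking

The pattern: delete the last character, then move the last 2 characters to the front (rotate right by 2).
Starting from "kingdom": after the first operation, "kingdo"; after the second, "doking".
(Check on "cabinet": → "cabine" → "necabi" ✓)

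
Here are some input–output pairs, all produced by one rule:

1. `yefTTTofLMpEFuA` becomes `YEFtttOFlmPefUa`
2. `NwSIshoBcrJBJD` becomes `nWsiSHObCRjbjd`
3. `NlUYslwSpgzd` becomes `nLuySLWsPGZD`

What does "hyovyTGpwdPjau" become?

In each case the input is transformed by: flip the case of every letter.
So "hyovyTGpwdPjau" becomes "HYOVYtgPWDpJAU".

HYOVYtgPWDpJAU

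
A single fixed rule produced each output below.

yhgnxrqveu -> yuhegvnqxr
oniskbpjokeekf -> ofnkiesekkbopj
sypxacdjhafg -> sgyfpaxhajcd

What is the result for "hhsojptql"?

hlhqstopj

Rule — take characters alternately from the front and the back (1st, last, 2nd, 2nd-last, ...).
So "hhsojptql" becomes "hlhqstopj".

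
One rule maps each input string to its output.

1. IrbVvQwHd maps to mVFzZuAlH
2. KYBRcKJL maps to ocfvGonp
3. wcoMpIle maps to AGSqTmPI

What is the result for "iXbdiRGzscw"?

In each case the input is transformed by: flip the case of every letter, then shift every letter 4 places forward in the alphabet (wrapping around).
Starting from "iXbdiRGzscw": after the first operation, "IxBDIrgZSCW"; after the second, "MbFHMvkDWGA".

MbFHMvkDWGA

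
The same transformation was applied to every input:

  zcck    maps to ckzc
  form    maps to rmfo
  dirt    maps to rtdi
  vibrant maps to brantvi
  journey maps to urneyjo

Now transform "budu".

Each output is the input with this applied: move the first 2 characters to the end (rotate left by 2).
Applying that to "budu" gives "dubu".

dubu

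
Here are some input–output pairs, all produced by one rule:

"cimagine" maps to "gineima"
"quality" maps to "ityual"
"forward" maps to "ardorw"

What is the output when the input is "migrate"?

ateigr

In each case the input is transformed by: delete the first character, then move the first 3 characters to the end (rotate left by 3).
On "migrate": the first step gives "igrate", and the second then gives "ateigr".
(Check on "quality": → "uality" → "ityual" ✓)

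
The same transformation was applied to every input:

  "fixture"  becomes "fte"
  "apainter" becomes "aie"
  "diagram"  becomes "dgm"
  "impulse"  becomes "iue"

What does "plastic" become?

psc

What's happening: keep one character in every 3, starting at position 1 (positions 1st, 4th, 7th, ...).
Doing the same to "plastic": "psc".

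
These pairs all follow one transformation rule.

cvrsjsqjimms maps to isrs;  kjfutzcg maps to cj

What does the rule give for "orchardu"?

The transformation: swap the front and back halves of the string, then keep one character in every 3, starting at position 3 (positions 3rd, 6th, 9th, ...).
On "orchardu": the first step gives "arduorch", and the second then gives "dr".

dr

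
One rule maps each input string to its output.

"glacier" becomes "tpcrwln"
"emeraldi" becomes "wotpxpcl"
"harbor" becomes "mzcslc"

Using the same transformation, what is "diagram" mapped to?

clxotlr

What's happening: move the last 3 characters to the front (rotate right by 3), then shift every letter 11 places forward in the alphabet (wrapping around).
Working it through for "diagram": intermediate "ramdiag", final "clxotlr".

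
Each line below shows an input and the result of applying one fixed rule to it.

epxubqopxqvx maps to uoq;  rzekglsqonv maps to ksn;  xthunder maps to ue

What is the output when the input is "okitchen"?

te

In each case the input is transformed by: delete the first character, then keep one character in every 3, starting at position 3 (positions 3rd, 6th, 9th, ...).
For "okitchen", step one produces "kitchen"; step two turns that into "te".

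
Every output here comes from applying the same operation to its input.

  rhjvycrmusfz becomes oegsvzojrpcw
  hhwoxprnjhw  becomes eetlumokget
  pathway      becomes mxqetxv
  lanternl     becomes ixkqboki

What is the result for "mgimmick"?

The transformation: shift every letter 3 places backward in the alphabet (wrapping around).
Applying that to "mgimmick" gives "jdfjjfzh".

jdfjjfzh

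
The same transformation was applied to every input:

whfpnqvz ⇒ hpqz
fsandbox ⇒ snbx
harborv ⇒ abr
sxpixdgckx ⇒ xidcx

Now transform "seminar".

The pattern: keep every other character starting from the second (positions 2nd, 4th, 6th, ...).
So "seminar" becomes "eia".

eia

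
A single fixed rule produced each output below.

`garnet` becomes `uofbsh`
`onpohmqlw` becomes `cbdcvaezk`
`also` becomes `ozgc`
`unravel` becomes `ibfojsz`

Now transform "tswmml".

What's happening: shift every letter 12 places backward in the alphabet (wrapping around).
Doing the same to "tswmml": "hgkaaz".

hgkaaz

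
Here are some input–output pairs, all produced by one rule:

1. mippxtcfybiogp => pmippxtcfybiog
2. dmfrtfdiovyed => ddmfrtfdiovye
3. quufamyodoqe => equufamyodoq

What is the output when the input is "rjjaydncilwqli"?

In each case the input is transformed by: move the last character to the front.
On "rjjaydncilwqli" that produces "irjjaydncilwql".

irjjaydncilwql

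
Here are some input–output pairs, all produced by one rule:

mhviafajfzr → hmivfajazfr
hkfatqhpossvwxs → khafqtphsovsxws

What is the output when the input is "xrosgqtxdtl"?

rxsoqgxttdl

Rule — swap each adjacent pair of characters (1↔2, 3↔4, ...).
Applying that to "xrosgqtxdtl" gives "rxsoqgxttdl".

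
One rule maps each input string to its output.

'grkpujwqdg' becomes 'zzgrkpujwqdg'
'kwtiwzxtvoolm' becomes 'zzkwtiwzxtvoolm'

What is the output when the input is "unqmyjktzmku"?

In each case the input is transformed by: prepend "zz".
For "unqmyjktzmku" the result is "zzunqmyjktzmku".

zzunqmyjktzmku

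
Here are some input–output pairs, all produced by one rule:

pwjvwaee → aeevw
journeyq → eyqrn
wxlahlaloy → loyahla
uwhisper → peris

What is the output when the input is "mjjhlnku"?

In each case the input is transformed by: delete the first 3 characters, then move the last 3 characters to the front (rotate right by 3).
On "mjjhlnku": the first step gives "hlnku", and the second then gives "nkuhl".

nkuhl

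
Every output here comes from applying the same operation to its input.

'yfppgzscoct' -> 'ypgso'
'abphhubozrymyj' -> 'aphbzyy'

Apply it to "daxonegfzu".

dxngz

The transformation: delete the last character, then keep every other character starting from the first (positions 1st, 3rd, 5th, ...).
"daxonegfzu" → "daxonegfz" → "dxngz".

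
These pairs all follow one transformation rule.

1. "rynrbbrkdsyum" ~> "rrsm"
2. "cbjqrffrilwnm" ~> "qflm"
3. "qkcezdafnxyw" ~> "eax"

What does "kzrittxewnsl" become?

ixn

In each case the input is transformed by: delete the first character, then keep one character in every 3, starting at position 3 (positions 3rd, 6th, 9th, ...).
Applying both steps to "kzrittxewnsl": "zrittxewnsl", then "ixn".
(Check on "cbjqrffrilwnm": → "bjqrffrilwnm" → "qflm" ✓)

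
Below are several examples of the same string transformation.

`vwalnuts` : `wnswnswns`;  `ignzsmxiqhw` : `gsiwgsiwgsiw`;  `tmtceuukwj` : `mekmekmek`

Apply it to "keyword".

What's happening: keep one character in every 3, starting at position 2 (positions 2nd, 5th, 8th, ...), then write the whole string 3 times in a row.
On "keyword": the first step gives "eo", and the second then gives "eoeoeo".

eoeoeo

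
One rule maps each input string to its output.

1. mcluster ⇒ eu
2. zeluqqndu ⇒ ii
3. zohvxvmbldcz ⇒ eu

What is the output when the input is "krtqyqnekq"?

In each case the input is transformed by: shift every letter 8 places backward in the alphabet (wrapping around), then keep only the vowels.
"krtqyqnekq" → "cjliqifwci" → "iii".

iii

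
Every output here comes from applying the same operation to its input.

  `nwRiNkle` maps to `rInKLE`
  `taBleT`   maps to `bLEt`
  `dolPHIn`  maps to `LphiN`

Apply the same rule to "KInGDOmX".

Rule — delete the first 2 characters, then flip the case of every letter.
Working it through for "KInGDOmX": intermediate "nGDOmX", final "NgdoMx".

NgdoMx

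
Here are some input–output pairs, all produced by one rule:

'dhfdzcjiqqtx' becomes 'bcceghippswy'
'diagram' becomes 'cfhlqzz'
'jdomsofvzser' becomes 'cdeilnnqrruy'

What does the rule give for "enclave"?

Each output is the input with this applied: shift every letter 1 place backward in the alphabet (wrapping around), then sort the characters into alphabetical order.
On "enclave": the first step gives "dmbkzud", and the second then gives "bddkmuz".

bddkmuz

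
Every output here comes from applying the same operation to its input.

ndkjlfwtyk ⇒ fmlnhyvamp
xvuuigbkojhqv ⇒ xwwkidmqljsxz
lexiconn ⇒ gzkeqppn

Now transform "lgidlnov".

ikfnpqxn

The pattern: shift every letter 2 places forward in the alphabet (wrapping around), then move the first character to the end.
Starting from "lgidlnov": after the first operation, "nikfnpqx"; after the second, "ikfnpqxn".
(Check on "ndkjlfwtyk": → "pfmlnhyvam" → "fmlnhyvamp" ✓)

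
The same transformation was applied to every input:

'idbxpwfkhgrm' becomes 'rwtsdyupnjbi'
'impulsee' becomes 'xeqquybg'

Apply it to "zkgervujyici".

gvkuoulwsqdh

The pattern: shift every letter 12 places forward in the alphabet (wrapping around), then swap the front and back halves of the string.
"zkgervujyici" → "lwsqdhgvkuou" → "gvkuoulwsqdh".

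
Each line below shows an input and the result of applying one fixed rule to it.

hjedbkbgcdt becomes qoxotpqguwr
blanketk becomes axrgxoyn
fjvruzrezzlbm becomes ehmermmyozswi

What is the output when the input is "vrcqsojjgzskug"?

dfbwwtmfxhtiep

The pattern: move the first 3 characters to the end (rotate left by 3), then shift every letter 13 places forward in the alphabet (wrapping around) — i.e. ROT13.
Working it through for "vrcqsojjgzskug": intermediate "qsojjgzskugvrc", final "dfbwwtmfxhtiep".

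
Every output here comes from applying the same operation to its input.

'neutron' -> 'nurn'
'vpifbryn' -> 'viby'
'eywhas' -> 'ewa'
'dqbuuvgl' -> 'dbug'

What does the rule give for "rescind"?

rsid

The transformation: keep every other character starting from the first (positions 1st, 3rd, 5th, ...).
On "rescind" that produces "rsid".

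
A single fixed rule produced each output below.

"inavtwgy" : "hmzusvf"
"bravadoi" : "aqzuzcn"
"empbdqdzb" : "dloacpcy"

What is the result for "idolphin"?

hcnkogh

The pattern: shift every letter 1 place backward in the alphabet (wrapping around), then delete the last character.
Starting from "idolphin": after the first operation, "hcnkoghm"; after the second, "hcnkogh".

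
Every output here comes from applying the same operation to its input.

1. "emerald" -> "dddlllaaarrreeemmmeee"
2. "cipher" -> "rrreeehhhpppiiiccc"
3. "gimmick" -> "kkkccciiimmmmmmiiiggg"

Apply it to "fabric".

In each case the input is transformed by: reverse the string, then repeat every character 3 times.
For "fabric", step one produces "cirbaf"; step two turns that into "ccciiirrrbbbaaafff".

ccciiirrrbbbaaafff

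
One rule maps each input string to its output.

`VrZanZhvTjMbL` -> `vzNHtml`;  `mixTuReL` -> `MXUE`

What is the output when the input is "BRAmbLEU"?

The pattern: flip the case of every letter, then keep every other character starting from the first (positions 1st, 3rd, 5th, ...).
Working it through for "BRAmbLEU": intermediate "braMBleu", final "baBe".

baBe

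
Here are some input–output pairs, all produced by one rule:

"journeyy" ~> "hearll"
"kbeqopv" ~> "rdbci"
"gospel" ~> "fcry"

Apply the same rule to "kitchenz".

gpuram

Each output is the input with this applied: shift every letter 13 places forward in the alphabet (wrapping around) — i.e. ROT13, then delete the first 2 characters.
Working it through for "kitchenz": intermediate "xvgpuram", final "gpuram".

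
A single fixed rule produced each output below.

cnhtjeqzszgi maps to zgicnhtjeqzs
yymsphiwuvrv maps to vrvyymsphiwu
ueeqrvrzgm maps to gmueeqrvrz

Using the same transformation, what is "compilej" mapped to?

jcompile

Each output is the input with this applied: move the first 3 characters to the end (rotate left by 3), then swap the front and back halves of the string.
On "compilej": the first step gives "pilejcom", and the second then gives "jcompile".
(Check on "ueeqrvrzgm": → "qrvrzgmuee" → "gmueeqrvrz" ✓)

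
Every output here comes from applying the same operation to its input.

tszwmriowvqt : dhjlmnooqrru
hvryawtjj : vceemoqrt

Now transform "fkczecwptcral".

vxxxzafgkmoru

In each case the input is transformed by: sort the characters into alphabetical order, then shift every letter 5 places backward in the alphabet (wrapping around).
For "fkczecwptcral", step one produces "acccefklprtwz"; step two turns that into "vxxxzafgkmoru".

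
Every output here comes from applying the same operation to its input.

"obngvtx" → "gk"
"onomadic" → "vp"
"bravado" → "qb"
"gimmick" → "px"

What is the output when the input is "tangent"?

What's happening: shift every letter 13 places forward in the alphabet (wrapping around) — i.e. ROT13, then keep only the last 2 characters.
Starting from "tangent": after the first operation, "gnatrag"; after the second, "ag".

ag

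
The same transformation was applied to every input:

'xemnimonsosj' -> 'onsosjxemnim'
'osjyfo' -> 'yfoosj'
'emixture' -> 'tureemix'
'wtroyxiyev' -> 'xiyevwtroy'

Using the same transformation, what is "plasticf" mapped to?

ticfplas

What's happening: swap the front and back halves of the string.
So "plasticf" becomes "ticfplas".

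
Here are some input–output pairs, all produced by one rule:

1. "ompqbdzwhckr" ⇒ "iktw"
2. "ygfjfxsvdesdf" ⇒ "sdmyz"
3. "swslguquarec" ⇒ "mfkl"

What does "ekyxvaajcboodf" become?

yruvx

The transformation: shift every letter 6 places backward in the alphabet (wrapping around), then keep one character in every 3, starting at position 1 (positions 1st, 4th, 7th, ...).
"ekyxvaajcboodf" → "yesrpuudwviixz" → "yruvx".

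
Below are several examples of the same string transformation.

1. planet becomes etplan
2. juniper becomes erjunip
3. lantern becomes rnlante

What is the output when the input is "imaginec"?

What's happening: move the last 2 characters to the front (rotate right by 2).
So "imaginec" becomes "ecimagin".

ecimagin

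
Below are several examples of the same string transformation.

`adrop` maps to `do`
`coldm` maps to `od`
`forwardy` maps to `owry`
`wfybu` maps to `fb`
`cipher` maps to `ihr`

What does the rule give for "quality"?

The rule is to keep every other character starting from the second (positions 2nd, 4th, 6th, ...).
On "quality" that produces "ult".

ult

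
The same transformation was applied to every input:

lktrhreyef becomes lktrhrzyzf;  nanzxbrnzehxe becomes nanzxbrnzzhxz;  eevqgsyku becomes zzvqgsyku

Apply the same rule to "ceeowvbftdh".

What's happening: replace every "e" with "z".
For "ceeowvbftdh" the result is "czzowvbftdh".

czzowvbftdh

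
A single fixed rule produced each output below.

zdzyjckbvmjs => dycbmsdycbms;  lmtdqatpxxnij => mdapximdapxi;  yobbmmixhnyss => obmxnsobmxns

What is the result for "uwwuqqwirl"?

Each output is the input with this applied: keep every other character starting from the second (positions 2nd, 4th, 6th, ...), then write the whole string twice.
On "uwwuqqwirl": the first step gives "wuqil", and the second then gives "wuqilwuqil".
(Check on "yobbmmixhnyss": → "obmxns" → "obmxnsobmxns" ✓)

wuqilwuqil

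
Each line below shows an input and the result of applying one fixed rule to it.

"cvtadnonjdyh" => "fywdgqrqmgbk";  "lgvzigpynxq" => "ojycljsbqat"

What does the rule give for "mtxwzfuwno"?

Looking at the pairs, the operation is to shift every letter 3 places forward in the alphabet (wrapping around).
Doing the same to "mtxwzfuwno": "pwazcixzqr".

pwazcixzqr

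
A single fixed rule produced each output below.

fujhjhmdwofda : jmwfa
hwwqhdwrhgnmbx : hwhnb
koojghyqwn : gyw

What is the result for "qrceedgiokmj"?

The pattern: delete the first 3 characters, then keep every other character starting from the second (positions 2nd, 4th, 6th, ...).
Working it through for "qrceedgiokmj": intermediate "eedgiokmj", final "egom".

egom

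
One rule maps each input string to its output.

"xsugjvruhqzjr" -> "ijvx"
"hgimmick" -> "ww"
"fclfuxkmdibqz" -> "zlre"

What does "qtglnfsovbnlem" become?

utjz

Looking at the pairs, the operation is to shift every letter 12 places backward in the alphabet (wrapping around), then keep one character in every 3, starting at position 3 (positions 3rd, 6th, 9th, ...).
Applying both steps to "qtglnfsovbnlem": "ehuzbtgcjpbzsa", then "utjz".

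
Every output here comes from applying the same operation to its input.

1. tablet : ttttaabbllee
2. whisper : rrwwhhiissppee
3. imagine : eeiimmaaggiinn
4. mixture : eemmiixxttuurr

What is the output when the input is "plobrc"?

The rule is to move the last character to the front, then double every character.
On "plobrc": the first step gives "cplobr", and the second then gives "ccpplloobbrr".

ccpplloobbrr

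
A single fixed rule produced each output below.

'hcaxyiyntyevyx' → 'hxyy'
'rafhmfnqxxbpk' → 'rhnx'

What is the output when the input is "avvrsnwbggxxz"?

arwg

Rule — delete the last 2 characters, then keep one character in every 3, starting at position 1 (positions 1st, 4th, 7th, ...).
So "avvrsnwbggxxz" becomes "arwg".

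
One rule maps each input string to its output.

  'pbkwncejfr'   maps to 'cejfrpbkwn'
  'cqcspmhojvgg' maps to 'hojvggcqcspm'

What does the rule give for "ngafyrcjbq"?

Rule — swap the front and back halves of the string.
On "ngafyrcjbq" that produces "rcjbqngafy".

rcjbqngafy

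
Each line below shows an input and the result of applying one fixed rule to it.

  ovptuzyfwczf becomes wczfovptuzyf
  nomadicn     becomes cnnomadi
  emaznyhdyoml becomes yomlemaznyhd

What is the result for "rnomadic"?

Looking at the pairs, the operation is to move the first 2 characters to the end (rotate left by 2), then swap the front and back halves of the string.
Working it through for "rnomadic": intermediate "omadicrn", final "icrnomad".

icrnomad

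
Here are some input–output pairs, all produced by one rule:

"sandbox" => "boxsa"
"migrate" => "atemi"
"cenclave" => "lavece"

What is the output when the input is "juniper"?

The rule is to move the first 2 characters to the end (rotate left by 2), then delete the first 2 characters.
For "juniper", step one produces "niperju"; step two turns that into "perju".

perju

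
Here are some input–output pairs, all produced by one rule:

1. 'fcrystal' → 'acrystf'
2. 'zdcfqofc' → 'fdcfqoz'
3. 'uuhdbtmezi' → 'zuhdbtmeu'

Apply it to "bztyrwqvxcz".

cztyrwqvxb

In each case the input is transformed by: delete the last character, then swap the first and last characters.
Applying both steps to "bztyrwqvxcz": "bztyrwqvxc", then "cztyrwqvxb".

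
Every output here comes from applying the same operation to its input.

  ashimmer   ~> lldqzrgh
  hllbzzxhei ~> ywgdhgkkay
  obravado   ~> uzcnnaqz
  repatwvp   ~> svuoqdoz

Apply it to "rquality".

Each output is the input with this applied: swap the front and back halves of the string, then shift every letter 1 place backward in the alphabet (wrapping around).
Working it through for "rquality": intermediate "lityrqua", final "khsxqptz".

khsxqptz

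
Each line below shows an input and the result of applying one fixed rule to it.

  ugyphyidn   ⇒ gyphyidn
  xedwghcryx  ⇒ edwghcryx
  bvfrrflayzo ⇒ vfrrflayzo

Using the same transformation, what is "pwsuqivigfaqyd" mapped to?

What's happening: delete the first character.
Applying that to "pwsuqivigfaqyd" gives "wsuqivigfaqyd".

wsuqivigfaqyd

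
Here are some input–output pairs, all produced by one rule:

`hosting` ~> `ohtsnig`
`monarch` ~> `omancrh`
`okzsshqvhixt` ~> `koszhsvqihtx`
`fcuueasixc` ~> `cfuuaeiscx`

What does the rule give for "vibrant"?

ivrbnat

What's happening: swap each adjacent pair of characters (1↔2, 3↔4, ...).
Doing the same to "vibrant": "ivrbnat".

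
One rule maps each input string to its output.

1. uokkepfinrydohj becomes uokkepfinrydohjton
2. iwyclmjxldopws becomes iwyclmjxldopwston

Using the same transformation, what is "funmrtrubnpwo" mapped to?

The transformation: append "ton".
"funmrtrubnpwo" → "funmrtrubnpwoton".

funmrtrubnpwoton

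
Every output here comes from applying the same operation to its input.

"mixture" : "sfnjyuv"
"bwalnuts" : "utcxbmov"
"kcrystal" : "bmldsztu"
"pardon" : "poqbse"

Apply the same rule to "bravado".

Each output is the input with this applied: shift every letter 1 place forward in the alphabet (wrapping around), then move the last 2 characters to the front (rotate right by 2).
For "bravado", step one produces "csbwbep"; step two turns that into "epcsbwb".

epcsbwb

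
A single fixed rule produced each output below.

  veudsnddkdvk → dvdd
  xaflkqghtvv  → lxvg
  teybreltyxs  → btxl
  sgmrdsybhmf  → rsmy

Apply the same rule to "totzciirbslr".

ztsi

The rule is to keep one character in every 3, starting at position 1 (positions 1st, 4th, 7th, ...), then swap each adjacent pair of characters (1↔2, 3↔4, ...).
"totzciirbslr" → "tzis" → "ztsi".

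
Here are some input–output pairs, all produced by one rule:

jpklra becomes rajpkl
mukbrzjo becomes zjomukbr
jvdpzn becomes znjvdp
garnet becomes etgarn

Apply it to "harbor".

What's happening: swap the front and back halves of the string, then move the first character to the end.
Working it through for "harbor": intermediate "borhar", final "orharb".

orharb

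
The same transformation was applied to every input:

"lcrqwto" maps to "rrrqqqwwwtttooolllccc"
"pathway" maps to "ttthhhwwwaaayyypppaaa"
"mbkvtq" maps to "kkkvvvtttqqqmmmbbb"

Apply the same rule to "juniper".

Rule — move the first 2 characters to the end (rotate left by 2), then repeat every character 3 times.
Applying both steps to "juniper": "niperju", then "nnniiipppeeerrrjjjuuu".

nnniiipppeeerrrjjjuuu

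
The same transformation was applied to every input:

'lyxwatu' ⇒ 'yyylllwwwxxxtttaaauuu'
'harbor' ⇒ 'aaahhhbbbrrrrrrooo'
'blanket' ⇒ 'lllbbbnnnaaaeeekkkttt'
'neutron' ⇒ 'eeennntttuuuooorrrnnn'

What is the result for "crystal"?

Each output is the input with this applied: swap each adjacent pair of characters (1↔2, 3↔4, ...), then repeat every character 3 times.
Doing the same to "crystal": "rrrcccsssyyyaaatttlll".
(Check on "harbor": → "ahbrro" → "aaahhhbbbrrrrrrooo" ✓)

rrrcccsssyyyaaatttlll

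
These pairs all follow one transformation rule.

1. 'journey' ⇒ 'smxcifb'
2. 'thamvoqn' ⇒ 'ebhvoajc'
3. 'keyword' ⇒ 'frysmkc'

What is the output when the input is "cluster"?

sfqzigh

In each case the input is transformed by: move the last 2 characters to the front (rotate right by 2), then shift every letter 12 places backward in the alphabet (wrapping around).
Applying both steps to "cluster": "erclust", then "sfqzigh".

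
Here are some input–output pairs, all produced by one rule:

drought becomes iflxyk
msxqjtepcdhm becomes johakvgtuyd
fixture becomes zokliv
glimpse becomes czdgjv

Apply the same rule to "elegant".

cvxrek

The transformation: shift every letter 9 places backward in the alphabet (wrapping around), then delete the first character.
On "elegant": the first step gives "vcvxrek", and the second then gives "cvxrek".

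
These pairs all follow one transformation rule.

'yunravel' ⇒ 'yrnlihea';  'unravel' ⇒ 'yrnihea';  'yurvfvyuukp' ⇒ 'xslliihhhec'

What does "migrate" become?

zvtrnge

What's happening: shift every letter 13 places forward in the alphabet (wrapping around) — i.e. ROT13, then sort the characters into reverse alphabetical order.
Starting from "migrate": after the first operation, "zvtengr"; after the second, "zvtrnge".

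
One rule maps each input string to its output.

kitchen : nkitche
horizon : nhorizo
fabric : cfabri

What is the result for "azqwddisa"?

What's happening: move the last character to the front.
For "azqwddisa" the result is "aazqwddis".

aazqwddis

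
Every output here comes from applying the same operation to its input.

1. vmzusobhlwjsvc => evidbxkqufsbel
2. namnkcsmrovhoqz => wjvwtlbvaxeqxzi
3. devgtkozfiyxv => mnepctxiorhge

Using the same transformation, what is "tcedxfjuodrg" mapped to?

Looking at the pairs, the operation is to shift every letter 9 places forward in the alphabet (wrapping around).
For "tcedxfjuodrg" the result is "clnmgosdxmap".

clnmgosdxmap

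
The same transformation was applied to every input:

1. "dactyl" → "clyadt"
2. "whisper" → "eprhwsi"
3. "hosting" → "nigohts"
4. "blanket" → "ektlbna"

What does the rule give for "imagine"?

niemiga

Each output is the input with this applied: swap each adjacent pair of characters (1↔2, 3↔4, ...), then move the last 3 characters to the front (rotate right by 3).
Working it through for "imagine": intermediate "miganie", final "niemiga".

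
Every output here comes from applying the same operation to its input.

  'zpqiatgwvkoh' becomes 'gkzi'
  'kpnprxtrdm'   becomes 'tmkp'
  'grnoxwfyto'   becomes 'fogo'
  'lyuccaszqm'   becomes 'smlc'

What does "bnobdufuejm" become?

fjbb

The transformation: keep one character in every 3, starting at position 1 (positions 1st, 4th, 7th, ...), then move the last 2 characters to the front (rotate right by 2).
Working it through for "bnobdufuejm": intermediate "bbfj", final "fjbb".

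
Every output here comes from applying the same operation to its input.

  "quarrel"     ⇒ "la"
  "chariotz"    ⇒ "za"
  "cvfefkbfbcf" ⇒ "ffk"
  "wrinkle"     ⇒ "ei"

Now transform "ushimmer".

rh

Rule — move the last 3 characters to the front (rotate right by 3), then keep one character in every 3, starting at position 3 (positions 3rd, 6th, 9th, ...).
Applying both steps to "ushimmer": "merushim", then "rh".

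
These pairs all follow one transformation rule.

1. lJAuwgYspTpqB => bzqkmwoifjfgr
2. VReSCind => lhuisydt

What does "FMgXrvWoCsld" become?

The rule is to shift every letter 10 places backward in the alphabet (wrapping around), then convert every letter to lowercase.
Applying both steps to "FMgXrvWoCsld": "VCwNhlMeSibt", then "vcwnhlmesibt".

vcwnhlmesibt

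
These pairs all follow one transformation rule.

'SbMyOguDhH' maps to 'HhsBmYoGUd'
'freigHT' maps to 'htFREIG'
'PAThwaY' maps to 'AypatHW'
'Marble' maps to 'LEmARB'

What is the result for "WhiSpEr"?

eRwHIsP

Each output is the input with this applied: move the last 2 characters to the front (rotate right by 2), then flip the case of every letter.
For "WhiSpEr", step one produces "ErWhiSp"; step two turns that into "eRwHIsP".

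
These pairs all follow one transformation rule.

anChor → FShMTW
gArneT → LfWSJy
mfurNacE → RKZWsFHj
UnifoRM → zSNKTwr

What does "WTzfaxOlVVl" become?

Each output is the input with this applied: flip the case of every letter, then shift every letter 5 places forward in the alphabet (wrapping around).
For "WTzfaxOlVVl" the result is "byEKFCtQaaQ".
(Check on "UnifoRM": → "uNIFOrm" → "zSNKTwr" ✓)

byEKFCtQaaQ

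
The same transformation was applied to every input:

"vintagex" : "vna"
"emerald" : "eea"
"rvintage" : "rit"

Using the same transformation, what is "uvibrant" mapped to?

uir

Looking at the pairs, the operation is to delete the last 2 characters, then keep every other character starting from the first (positions 1st, 3rd, 5th, ...).
For "uvibrant", step one produces "uvibra"; step two turns that into "uir".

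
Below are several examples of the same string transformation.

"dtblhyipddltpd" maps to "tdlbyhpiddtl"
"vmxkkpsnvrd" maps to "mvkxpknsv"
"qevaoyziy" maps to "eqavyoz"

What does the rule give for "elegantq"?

legena

The rule is to delete the last 2 characters, then swap each adjacent pair of characters (1↔2, 3↔4, ...).
On "elegantq": the first step gives "elegan", and the second then gives "legena".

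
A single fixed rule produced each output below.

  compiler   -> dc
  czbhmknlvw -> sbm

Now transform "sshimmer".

yd

The transformation: keep one character in every 3, starting at position 3 (positions 3rd, 6th, 9th, ...), then shift every letter 9 places backward in the alphabet (wrapping around).
"sshimmer" → "hm" → "yd".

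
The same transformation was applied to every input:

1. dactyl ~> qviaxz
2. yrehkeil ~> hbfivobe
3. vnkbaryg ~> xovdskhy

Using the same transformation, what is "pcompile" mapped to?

mfibmzlj

Rule — swap the front and back halves of the string, then shift every letter 3 places backward in the alphabet (wrapping around).
Starting from "pcompile": after the first operation, "pilepcom"; after the second, "mfibmzlj".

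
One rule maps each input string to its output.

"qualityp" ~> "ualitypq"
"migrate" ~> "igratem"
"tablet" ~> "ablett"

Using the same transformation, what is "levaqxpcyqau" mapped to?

evaqxpcyqaul

What's happening: move the first character to the end.
"levaqxpcyqau" → "evaqxpcyqaul".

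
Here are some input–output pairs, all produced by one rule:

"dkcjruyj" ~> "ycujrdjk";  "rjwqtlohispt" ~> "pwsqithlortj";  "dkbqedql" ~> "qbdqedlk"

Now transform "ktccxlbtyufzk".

Each output is the input with this applied: take characters alternately from the front and the back (1st, last, 2nd, 2nd-last, ...), then move the first 3 characters to the end (rotate left by 3).
"ktccxlbtyufzk" → "kktzcfcuxyltb" → "zcfcuxyltbkkt".

zcfcuxyltbkkt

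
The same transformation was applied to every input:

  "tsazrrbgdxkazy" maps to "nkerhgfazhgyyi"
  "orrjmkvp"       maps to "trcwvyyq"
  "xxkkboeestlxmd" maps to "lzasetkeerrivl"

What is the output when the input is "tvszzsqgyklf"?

xnfrsmaczggz

Rule — shift every letter 7 places forward in the alphabet (wrapping around), then swap the front and back halves of the string.
For "tvszzsqgyklf", step one produces "aczggzxnfrsm"; step two turns that into "xnfrsmaczggz".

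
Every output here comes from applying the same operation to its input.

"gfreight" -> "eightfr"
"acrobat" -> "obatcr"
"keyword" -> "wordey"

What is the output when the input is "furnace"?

naceur

The pattern: delete the first character, then move the first 2 characters to the end (rotate left by 2).
For "furnace", step one produces "urnace"; step two turns that into "naceur".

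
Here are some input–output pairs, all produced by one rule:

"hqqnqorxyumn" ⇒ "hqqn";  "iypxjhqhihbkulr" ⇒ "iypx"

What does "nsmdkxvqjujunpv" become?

nsmd

The pattern: keep only the first 4 characters.
So "nsmdkxvqjujunpv" becomes "nsmd".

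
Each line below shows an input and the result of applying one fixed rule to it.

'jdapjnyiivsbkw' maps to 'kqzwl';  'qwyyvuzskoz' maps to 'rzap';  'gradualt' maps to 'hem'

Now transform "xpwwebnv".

yxo

The transformation: keep one character in every 3, starting at position 1 (positions 1st, 4th, 7th, ...), then shift every letter 1 place forward in the alphabet (wrapping around).
Doing the same to "xpwwebnv": "yxo".
(Check on "jdapjnyiivsbkw": → "jpyvk" → "kqzwl" ✓)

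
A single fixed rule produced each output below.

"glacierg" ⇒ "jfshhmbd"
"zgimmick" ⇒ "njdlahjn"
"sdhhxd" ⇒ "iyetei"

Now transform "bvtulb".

vmccwu

Looking at the pairs, the operation is to shift every letter 1 place forward in the alphabet (wrapping around), then swap the front and back halves of the string.
For "bvtulb", step one produces "cwuvmc"; step two turns that into "vmccwu".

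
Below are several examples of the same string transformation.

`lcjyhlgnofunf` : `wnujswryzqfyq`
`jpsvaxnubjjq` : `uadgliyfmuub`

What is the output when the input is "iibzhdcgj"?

ttmksonru

The pattern: shift every letter 11 places forward in the alphabet (wrapping around).
On "iibzhdcgj" that produces "ttmksonru".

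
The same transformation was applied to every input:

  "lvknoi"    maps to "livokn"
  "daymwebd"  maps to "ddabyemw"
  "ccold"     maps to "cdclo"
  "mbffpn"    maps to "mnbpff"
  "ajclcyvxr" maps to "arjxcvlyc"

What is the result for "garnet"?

The pattern: take characters alternately from the front and the back (1st, last, 2nd, 2nd-last, ...).
On "garnet" that produces "gtaern".

gtaern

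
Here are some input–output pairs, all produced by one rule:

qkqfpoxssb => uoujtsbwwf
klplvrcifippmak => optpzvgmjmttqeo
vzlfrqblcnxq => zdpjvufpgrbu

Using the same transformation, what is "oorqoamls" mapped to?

Each output is the input with this applied: shift every letter 4 places forward in the alphabet (wrapping around).
On "oorqoamls" that produces "ssvuseqpw".

ssvuseqpw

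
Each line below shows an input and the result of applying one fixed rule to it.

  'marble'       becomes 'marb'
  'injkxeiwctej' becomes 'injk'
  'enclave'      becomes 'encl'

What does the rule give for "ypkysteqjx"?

The rule is to keep only the first 4 characters.
So "ypkysteqjx" becomes "ypky".

ypky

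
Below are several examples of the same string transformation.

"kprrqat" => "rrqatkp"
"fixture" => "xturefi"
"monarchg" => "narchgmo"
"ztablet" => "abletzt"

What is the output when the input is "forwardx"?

Looking at the pairs, the operation is to move the first 2 characters to the end (rotate left by 2).
Doing the same to "forwardx": "rwardxfo".

rwardxfo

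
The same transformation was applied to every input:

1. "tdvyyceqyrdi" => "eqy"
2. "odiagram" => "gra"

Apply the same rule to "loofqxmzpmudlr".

zpm

Looking at the pairs, the operation is to swap the front and back halves of the string, then keep only the first 3 characters.
On "loofqxmzpmudlr": the first step gives "zpmudlrloofqxm", and the second then gives "zpm".
(Check on "tdvyyceqyrdi": → "eqyrditdvyyc" → "eqy" ✓)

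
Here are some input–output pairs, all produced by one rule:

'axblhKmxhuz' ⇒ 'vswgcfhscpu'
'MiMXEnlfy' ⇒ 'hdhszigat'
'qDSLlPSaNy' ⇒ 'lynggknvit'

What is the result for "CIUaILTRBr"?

Rule — shift every letter 5 places backward in the alphabet (wrapping around), then convert every letter to lowercase.
"CIUaILTRBr" → "xdpvdgomwm".

xdpvdgomwm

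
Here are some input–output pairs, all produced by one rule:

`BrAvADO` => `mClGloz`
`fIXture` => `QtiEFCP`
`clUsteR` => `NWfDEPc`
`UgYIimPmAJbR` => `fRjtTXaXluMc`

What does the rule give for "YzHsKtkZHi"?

What's happening: shift every letter 11 places forward in the alphabet (wrapping around), then flip the case of every letter.
Starting from "YzHsKtkZHi": after the first operation, "JkSdVevKSt"; after the second, "jKsDvEVksT".

jKsDvEVksT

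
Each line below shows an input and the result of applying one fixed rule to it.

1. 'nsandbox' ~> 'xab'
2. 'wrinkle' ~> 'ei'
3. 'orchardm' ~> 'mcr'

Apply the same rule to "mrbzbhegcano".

obhc

The transformation: move the last 2 characters to the front (rotate right by 2), then keep one character in every 3, starting at position 2 (positions 2nd, 5th, 8th, ...).
Working it through for "mrbzbhegcano": intermediate "nomrbzbhegca", final "obhc".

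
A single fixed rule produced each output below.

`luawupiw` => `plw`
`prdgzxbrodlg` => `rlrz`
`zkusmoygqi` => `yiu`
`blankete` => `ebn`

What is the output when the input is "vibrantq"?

nvr

The pattern: swap the front and back halves of the string, then keep one character in every 3, starting at position 2 (positions 2nd, 5th, 8th, ...).
On "vibrantq": the first step gives "antqvibr", and the second then gives "nvr".
(Check on "blankete": → "keteblan" → "ebn" ✓)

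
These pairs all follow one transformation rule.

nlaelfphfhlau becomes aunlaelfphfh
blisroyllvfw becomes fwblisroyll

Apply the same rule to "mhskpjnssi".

The rule is to move the last 2 characters to the front (rotate right by 2), then delete the last character.
For "mhskpjnssi", step one produces "simhskpjns"; step two turns that into "simhskpjn".

simhskpjn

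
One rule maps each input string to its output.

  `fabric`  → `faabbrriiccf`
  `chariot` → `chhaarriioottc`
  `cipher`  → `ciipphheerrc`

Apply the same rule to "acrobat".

What's happening: double every character, then move the first character to the end.
On "acrobat": the first step gives "aaccrroobbaatt", and the second then gives "accrroobbaatta".

accrroobbaatta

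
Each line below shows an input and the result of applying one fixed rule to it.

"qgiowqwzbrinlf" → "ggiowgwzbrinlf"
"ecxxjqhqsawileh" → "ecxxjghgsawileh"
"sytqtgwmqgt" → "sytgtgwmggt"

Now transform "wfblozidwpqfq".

wfblozidwpgfg

Rule — replace every "q" with "g".
So "wfblozidwpqfq" becomes "wfblozidwpgfg".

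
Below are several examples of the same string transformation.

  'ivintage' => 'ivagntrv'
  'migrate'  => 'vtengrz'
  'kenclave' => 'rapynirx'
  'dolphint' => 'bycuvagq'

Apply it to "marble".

What's happening: shift every letter 13 places forward in the alphabet (wrapping around) — i.e. ROT13, then move the first character to the end.
On "marble" that produces "neoyrz".
(Check on "migrate": → "zvtengr" → "vtengrz" ✓)

neoyrz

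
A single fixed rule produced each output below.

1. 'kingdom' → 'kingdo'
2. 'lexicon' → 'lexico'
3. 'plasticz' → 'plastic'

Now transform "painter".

The pattern: delete the last character.
On "painter" that produces "painte".

painte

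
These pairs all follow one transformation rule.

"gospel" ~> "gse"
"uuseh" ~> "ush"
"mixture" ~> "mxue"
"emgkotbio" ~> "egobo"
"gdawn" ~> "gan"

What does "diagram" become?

darm

The rule is to keep every other character starting from the first (positions 1st, 3rd, 5th, ...).
Applying that to "diagram" gives "darm".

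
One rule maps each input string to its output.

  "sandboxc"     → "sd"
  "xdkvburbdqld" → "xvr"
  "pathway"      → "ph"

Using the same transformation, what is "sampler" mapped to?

In each case the input is transformed by: keep one character in every 3, starting at position 1 (positions 1st, 4th, 7th, ...), then delete the last character.
On "sampler": the first step gives "spr", and the second then gives "sp".

sp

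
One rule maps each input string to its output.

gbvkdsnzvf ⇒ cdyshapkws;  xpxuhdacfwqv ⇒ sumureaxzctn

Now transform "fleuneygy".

vcibrkbvd

Rule — shift every letter 3 places backward in the alphabet (wrapping around), then move the last character to the front.
For "fleuneygy", step one produces "cibrkbvdv"; step two turns that into "vcibrkbvd".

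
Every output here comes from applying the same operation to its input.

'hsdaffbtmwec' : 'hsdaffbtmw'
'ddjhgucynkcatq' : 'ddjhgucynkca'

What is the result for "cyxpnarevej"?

Each output is the input with this applied: delete the last 2 characters.
"cyxpnarevej" → "cyxpnarev".

cyxpnarev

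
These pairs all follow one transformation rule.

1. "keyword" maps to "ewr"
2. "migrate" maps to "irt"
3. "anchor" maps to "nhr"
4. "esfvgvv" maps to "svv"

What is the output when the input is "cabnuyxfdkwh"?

What's happening: keep every other character starting from the second (positions 2nd, 4th, 6th, ...).
On "cabnuyxfdkwh" that produces "anyfkh".

anyfkh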